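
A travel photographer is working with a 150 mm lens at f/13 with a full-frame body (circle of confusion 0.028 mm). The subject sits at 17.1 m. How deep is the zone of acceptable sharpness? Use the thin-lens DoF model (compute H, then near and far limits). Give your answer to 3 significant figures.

Hyperfocal distance H = f²/(N·c) + f = 150²/(13 × 0.028) + 150 = 22500/0.364 + 150 ≈ 61963.2 mm ≈ 61.96 m.
Near limit Dn = s·(H − f)/(H + s − 2f) = 17100 × (61963.2 − 150) / (61963.2 + 17100 − 2 × 150) = 17100 × 61813.2 / 78763.2 ≈ 13420 mm.
Far limit Df = s·(H − f)/(H − s) = 17100 × (61963.2 − 150) / (61963.2 − 17100) = 17100 × 61813.2 / 44863.2 ≈ 23561 mm.
Depth of field = Df − Dn = 23561 − 13420 ≈ 10141 mm ≈ 10.1 m.

10.1 m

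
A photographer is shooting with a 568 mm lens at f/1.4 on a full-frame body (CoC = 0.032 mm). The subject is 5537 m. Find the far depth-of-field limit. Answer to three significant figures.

23900 m

Hyperfocal distance H = f²/(N·c) + f = 568²/(1.4 × 0.032) + 568 = 322624/0.0448 + 568 ≈ 7201996.6 mm ≈ 7202 m.
Far limit Df = s·(H − f)/(H − s) = 5537000 × (7201996.6 − 568) / (7201996.6 − 5537000) = 5537000 × 7201428.6 / 1664996.6 ≈ 23948584 mm ≈ 23900 m.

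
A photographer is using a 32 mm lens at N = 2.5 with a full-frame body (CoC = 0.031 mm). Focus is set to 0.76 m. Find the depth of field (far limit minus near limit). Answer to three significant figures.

Hyperfocal distance H = f²/(N·c) + f = 32²/(2.5 × 0.031) + 32 = 1024/0.0775 + 32 ≈ 13244.9 mm ≈ 13.24 m.
Near limit Dn = s·(H − f)/(H + s − 2f) = 760 × (13244.9 − 32) / (13244.9 + 760 − 2 × 32) = 760 × 13212.9 / 13940.9 ≈ 720.312 mm.
Far limit Df = s·(H − f)/(H − s) = 760 × (13244.9 − 32) / (13244.9 − 760) = 760 × 13212.9 / 12484.9 ≈ 804.316 mm.
Depth of field = Df − Dn = 804.316 − 720.312 ≈ 84.004 mm.

84.0 mm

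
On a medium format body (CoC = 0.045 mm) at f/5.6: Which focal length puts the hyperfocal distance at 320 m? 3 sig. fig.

From H = f²/(N·c) + f, with f ≪ H: f ≈ √(H·N·c) = √(320000 × 5.6 × 0.045) = √80640 ≈ 284.0 mm.
The +f correction barely moves this — solving exactly, f² + N·c·f − N·c·H = 0 ⇒ f = (−N·c + √((N·c)² + 4·N·c·H))/2 = (−0.252 + √322560)/2 ≈ 283.85 mm, so f ≈ 284 mm.

284 mm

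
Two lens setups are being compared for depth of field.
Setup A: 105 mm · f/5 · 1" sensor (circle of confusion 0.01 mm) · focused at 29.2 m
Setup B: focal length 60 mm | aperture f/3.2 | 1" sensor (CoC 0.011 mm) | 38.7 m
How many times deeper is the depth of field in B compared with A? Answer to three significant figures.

4.35

Setup A: H = 105²/(5×0.01) + 105 ≈ 220605.0 mm; DoF = Df − Dn = 33638.6 − 25796.2 ≈ 7842.4 mm.
Setup B: H = 60²/(3.2×0.011) + 60 ≈ 102332.7 mm; DoF = Df − Dn = 62200 − 28088 ≈ 34112 mm.
Ratio = 34112 / 7842.4 ≈ 4.35.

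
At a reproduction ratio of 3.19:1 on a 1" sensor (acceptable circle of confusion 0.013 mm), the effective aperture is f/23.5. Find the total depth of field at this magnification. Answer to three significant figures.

0.0600 mm

At magnification m, DoF ≈ 2·N_eff·c/m² = 2 × 23.5 × 0.013 / 3.19² = 0.611 / 10.18 ≈ 0.06 mm.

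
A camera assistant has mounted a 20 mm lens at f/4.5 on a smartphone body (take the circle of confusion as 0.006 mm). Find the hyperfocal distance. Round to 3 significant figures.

14.8 m

Hyperfocal distance H = f²/(N·c) + f = 20²/(4.5 × 0.006) + 20 = 400/0.027 + 20 ≈ 14834.8 mm ≈ 14.8 m.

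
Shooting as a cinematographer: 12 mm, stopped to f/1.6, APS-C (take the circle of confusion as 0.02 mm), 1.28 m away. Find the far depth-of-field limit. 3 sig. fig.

Hyperfocal distance H = f²/(N·c) + f = 12²/(1.6 × 0.02) + 12 = 144/0.032 + 12 ≈ 4512.0 mm ≈ 4.512 m.
Far limit Df = s·(H − f)/(H − s) = 1280 × (4512.0 − 12) / (4512.0 − 1280) = 1280 × 4500.0 / 3232.0 ≈ 1782.2 mm ≈ 1.78 m.

1.78 m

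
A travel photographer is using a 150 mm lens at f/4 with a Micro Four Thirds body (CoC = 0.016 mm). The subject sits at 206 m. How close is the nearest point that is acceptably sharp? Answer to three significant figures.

Hyperfocal distance H = f²/(N·c) + f = 150²/(4 × 0.016) + 150 = 22500/0.064 + 150 ≈ 351712.5 mm ≈ 351.7 m.
Near limit Dn = s·(H − f)/(H + s − 2f) = 206000 × (351712.5 − 150) / (351712.5 + 206000 − 2 × 150) = 206000 × 351562.5 / 557412.5 ≈ 129925 mm ≈ 130 m.

130 m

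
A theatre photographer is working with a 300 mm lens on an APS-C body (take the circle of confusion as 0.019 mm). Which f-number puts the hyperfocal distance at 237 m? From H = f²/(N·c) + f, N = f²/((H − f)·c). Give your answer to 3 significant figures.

f/20

Rearrange H = f²/(N·c) + f for N: N = f² / ((H − f)·c).
N = 300² / ((237000 − 300) × 0.019) = 90000 / 4497 ≈ 20.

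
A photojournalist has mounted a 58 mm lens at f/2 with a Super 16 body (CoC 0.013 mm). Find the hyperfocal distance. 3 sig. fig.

Hyperfocal distance H = f²/(N·c) + f = 58²/(2 × 0.013) + 58 = 3364/0.026 + 58 ≈ 129442.6 mm ≈ 129 m.

129 m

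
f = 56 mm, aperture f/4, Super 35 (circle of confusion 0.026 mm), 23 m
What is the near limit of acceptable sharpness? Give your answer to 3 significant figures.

Hyperfocal distance H = f²/(N·c) + f = 56²/(4 × 0.026) + 56 = 3136/0.104 + 56 ≈ 30209.8 mm ≈ 30.21 m.
Near limit Dn = s·(H − f)/(H + s − 2f) = 23000 × (30209.8 − 56) / (30209.8 + 23000 − 2 × 56) = 23000 × 30153.8 / 53097.8 ≈ 13062 mm ≈ 13.1 m.

13.1 m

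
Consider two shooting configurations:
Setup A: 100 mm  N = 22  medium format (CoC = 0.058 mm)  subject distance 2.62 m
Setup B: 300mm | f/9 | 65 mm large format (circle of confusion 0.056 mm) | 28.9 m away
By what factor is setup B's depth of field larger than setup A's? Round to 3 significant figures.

Setup A: H = 100²/(22×0.058) + 100 ≈ 7937.0 mm; DoF = Df − Dn = 3861.8 − 1982.5 ≈ 1879.3 mm.
Setup B: H = 300²/(9×0.056) + 300 ≈ 178871.4 mm; DoF = Df − Dn = 34411.3 − 24910.4 ≈ 9500.9 mm.
Ratio = 9500.9 / 1879.3 ≈ 5.06.

5.06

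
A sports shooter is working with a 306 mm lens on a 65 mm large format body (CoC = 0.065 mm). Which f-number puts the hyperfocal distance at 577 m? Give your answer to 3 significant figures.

Rearrange H = f²/(N·c) + f for N: N = f² / ((H − f)·c).
N = 306² / ((577000 − 306) × 0.065) = 93636 / 37485 ≈ 2.50.

f/2.50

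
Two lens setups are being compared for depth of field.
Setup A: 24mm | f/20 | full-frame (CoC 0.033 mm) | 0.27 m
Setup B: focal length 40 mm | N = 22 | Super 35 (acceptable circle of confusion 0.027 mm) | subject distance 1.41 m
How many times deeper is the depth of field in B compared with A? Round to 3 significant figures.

11.7

Setup A: H = 24²/(20×0.033) + 24 ≈ 896.7 mm; DoF = Df − Dn = 375.98 − 210.63 ≈ 165.35 mm.
Setup B: H = 40²/(22×0.027) + 40 ≈ 2733.6 mm; DoF = Df − Dn = 2869.4 − 934.6 ≈ 1934.8 mm.
Ratio = 1934.8 / 165.35 ≈ 11.7.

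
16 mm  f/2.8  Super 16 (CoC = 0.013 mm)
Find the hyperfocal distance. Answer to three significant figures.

Hyperfocal distance H = f²/(N·c) + f = 16²/(2.8 × 0.013) + 16 = 256/0.0364 + 16 ≈ 7049.0 mm ≈ 7.05 m.

7.05 m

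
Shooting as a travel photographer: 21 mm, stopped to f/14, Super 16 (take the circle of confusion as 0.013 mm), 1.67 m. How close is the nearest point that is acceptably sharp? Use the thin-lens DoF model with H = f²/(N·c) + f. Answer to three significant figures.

0.994 m

Hyperfocal distance H = f²/(N·c) + f = 21²/(14 × 0.013) + 21 = 441/0.182 + 21 ≈ 2444.1 mm ≈ 2.444 m.
Near limit Dn = s·(H − f)/(H + s − 2f) = 1670 × (2444.1 − 21) / (2444.1 + 1670 − 2 × 21) = 1670 × 2423.1 / 4072.1 ≈ 993.73 mm ≈ 0.994 m.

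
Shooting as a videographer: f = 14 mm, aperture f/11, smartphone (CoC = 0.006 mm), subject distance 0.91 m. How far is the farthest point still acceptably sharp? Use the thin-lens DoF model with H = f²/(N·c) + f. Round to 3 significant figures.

1.30 m

Hyperfocal distance H = f²/(N·c) + f = 14²/(11 × 0.006) + 14 = 196/0.066 + 14 ≈ 2983.7 mm ≈ 2.984 m.
Far limit Df = s·(H − f)/(H − s) = 910 × (2983.7 − 14) / (2983.7 − 910) = 910 × 2969.7 / 2073.7 ≈ 1303.2 mm ≈ 1.30 m.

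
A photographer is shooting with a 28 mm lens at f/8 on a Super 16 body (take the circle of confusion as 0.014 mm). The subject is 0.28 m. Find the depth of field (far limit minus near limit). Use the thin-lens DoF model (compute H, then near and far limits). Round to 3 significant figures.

20.2 mm

Hyperfocal distance H = f²/(N·c) + f = 28²/(8 × 0.014) + 28 = 784/0.112 + 28 ≈ 7028.0 mm ≈ 7.028 m.
Near limit Dn = s·(H − f)/(H + s − 2f) = 280 × (7028.0 − 28) / (7028.0 + 280 − 2 × 28) = 280 × 7000.0 / 7252.0 ≈ 270.270 mm.
Far limit Df = s·(H − f)/(H − s) = 280 × (7028.0 − 28) / (7028.0 − 280) = 280 × 7000.0 / 6748.0 ≈ 290.456 mm.
Depth of field = Df − Dn = 290.456 − 270.270 ≈ 20.186 mm.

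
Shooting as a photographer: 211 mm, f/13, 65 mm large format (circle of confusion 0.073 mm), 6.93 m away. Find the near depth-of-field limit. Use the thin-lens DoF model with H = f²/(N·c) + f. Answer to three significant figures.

Hyperfocal distance H = f²/(N·c) + f = 211²/(13 × 0.073) + 211 = 44521/0.949 + 211 ≈ 47124.6 mm ≈ 47.12 m.
Near limit Dn = s·(H − f)/(H + s − 2f) = 6930 × (47124.6 − 211) / (47124.6 + 6930 − 2 × 211) = 6930 × 46913.6 / 53632.6 ≈ 6061.8 mm ≈ 6.06 m.

6.06 m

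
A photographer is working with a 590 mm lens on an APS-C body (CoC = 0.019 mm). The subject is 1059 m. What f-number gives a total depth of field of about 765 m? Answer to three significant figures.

Write h = H − f = f²/(N·c). The thin-lens limits are Dn = s·h/(h + (s−f)) and Df = s·h/(h − (s−f)), so DoF = Df − Dn = 2·s·(s−f)·h / (h² − (s−f)²).
That is a quadratic in h: DoF·h² − 2·s·(s−f)·h − DoF·(s−f)² = 0 ⇒ h = (s−f)·(s + √(s² + DoF²)) / DoF = 1058410 × (1059000 + √(1059000² + 765000²)) / 765000 = 1058410 × (1059000 + 1306410) / 765000 ≈ 3272645 mm.
Then N = f²/(c·h) = 590² / (0.019 × 3272645) = 348100 / 62180 ≈ 5.60.

f/5.60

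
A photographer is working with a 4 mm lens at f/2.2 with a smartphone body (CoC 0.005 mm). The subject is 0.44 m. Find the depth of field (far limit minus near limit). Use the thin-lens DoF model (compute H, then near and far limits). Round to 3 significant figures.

Hyperfocal distance H = f²/(N·c) + f = 4²/(2.2 × 0.005) + 4 = 16/0.011 + 4 ≈ 1458.5 mm ≈ 1.459 m.
Near limit Dn = s·(H − f)/(H + s − 2f) = 440 × (1458.5 − 4) / (1458.5 + 440 − 2 × 4) = 440 × 1454.5 / 1890.5 ≈ 338.53 mm.
Far limit Df = s·(H − f)/(H − s) = 440 × (1458.5 − 4) / (1458.5 − 440) = 440 × 1454.5 / 1018.5 ≈ 628.35 mm.
Depth of field = Df − Dn = 628.35 − 338.53 ≈ 289.82 mm.

290 mm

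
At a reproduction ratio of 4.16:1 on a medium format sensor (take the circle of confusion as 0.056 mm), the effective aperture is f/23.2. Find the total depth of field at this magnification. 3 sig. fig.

At magnification m, DoF ≈ 2·N_eff·c/m² = 2 × 23.2 × 0.056 / 4.16² = 2.598 / 17.31 ≈ 0.15 mm.

0.150 mm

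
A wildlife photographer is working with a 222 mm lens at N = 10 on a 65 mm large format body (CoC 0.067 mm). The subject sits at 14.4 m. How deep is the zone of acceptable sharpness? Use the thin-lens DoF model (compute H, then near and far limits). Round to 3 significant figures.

Hyperfocal distance H = f²/(N·c) + f = 222²/(10 × 0.067) + 222 = 49284/0.67 + 222 ≈ 73780.2 mm ≈ 73.78 m.
Near limit Dn = s·(H − f)/(H + s − 2f) = 14400 × (73780.2 − 222) / (73780.2 + 14400 − 2 × 222) = 14400 × 73558.2 / 87736.2 ≈ 12073.0 mm.
Far limit Df = s·(H − f)/(H − s) = 14400 × (73780.2 − 222) / (73780.2 − 14400) = 14400 × 73558.2 / 59380.2 ≈ 17838.2 mm.
Depth of field = Df − Dn = 17838.2 − 12073.0 ≈ 5765.2 mm ≈ 5.77 m.

5.77 m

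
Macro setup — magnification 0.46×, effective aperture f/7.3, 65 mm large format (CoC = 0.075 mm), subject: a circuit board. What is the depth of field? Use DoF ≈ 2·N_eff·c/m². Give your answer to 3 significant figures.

5.17 mm

At magnification m, DoF ≈ 2·N_eff·c/m² = 2 × 7.3 × 0.075 / 0.46² = 1.095 / 0.2116 ≈ 5.17 mm.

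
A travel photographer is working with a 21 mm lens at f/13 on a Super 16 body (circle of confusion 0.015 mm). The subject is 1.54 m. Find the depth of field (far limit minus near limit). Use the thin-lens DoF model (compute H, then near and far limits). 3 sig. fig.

Hyperfocal distance H = f²/(N·c) + f = 21²/(13 × 0.015) + 21 = 441/0.195 + 21 ≈ 2282.5 mm ≈ 2.283 m.
Near limit Dn = s·(H − f)/(H + s − 2f) = 1540 × (2282.5 − 21) / (2282.5 + 1540 − 2 × 21) = 1540 × 2261.5 / 3780.5 ≈ 921.2 mm.
Far limit Df = s·(H − f)/(H − s) = 1540 × (2282.5 − 21) / (2282.5 − 1540) = 1540 × 2261.5 / 742.5 ≈ 4690.4 mm.
Depth of field = Df − Dn = 4690.4 − 921.2 ≈ 3769.2 mm ≈ 3.77 m.

3.77 m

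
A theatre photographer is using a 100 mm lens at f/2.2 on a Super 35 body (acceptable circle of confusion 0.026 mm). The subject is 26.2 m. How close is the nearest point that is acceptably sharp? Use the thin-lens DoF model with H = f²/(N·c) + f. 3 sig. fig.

22.8 m

Hyperfocal distance H = f²/(N·c) + f = 100²/(2.2 × 0.026) + 100 = 10000/0.0572 + 100 ≈ 174925.2 mm ≈ 174.9 m.
Near limit Dn = s·(H − f)/(H + s − 2f) = 26200 × (174925.2 − 100) / (174925.2 + 26200 − 2 × 100) = 26200 × 174825.2 / 200925.2 ≈ 22797 mm ≈ 22.8 m.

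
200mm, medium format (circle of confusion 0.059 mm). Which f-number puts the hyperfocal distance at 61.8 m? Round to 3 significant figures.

Rearrange H = f²/(N·c) + f for N: N = f² / ((H − f)·c).
N = 200² / ((61800 − 200) × 0.059) = 40000 / 3634 ≈ 11.

f/11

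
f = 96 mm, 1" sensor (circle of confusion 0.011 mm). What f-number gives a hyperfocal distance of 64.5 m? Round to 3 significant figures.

f/13

Rearrange H = f²/(N·c) + f for N: N = f² / ((H − f)·c).
N = 96² / ((64500 − 96) × 0.011) = 9216 / 708.4 ≈ 13.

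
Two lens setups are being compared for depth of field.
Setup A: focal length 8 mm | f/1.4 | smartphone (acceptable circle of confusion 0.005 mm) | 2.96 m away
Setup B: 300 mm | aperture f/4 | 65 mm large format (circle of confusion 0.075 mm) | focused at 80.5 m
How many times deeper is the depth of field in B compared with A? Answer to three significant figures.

21.7

Setup A: H = 8²/(1.4×0.005) + 8 ≈ 9150.9 mm; DoF = Df − Dn = 4371.4 − 2237.6 ≈ 2133.8 mm.
Setup B: H = 300²/(4×0.075) + 300 ≈ 300300.0 mm; DoF = Df − Dn = 109873 − 63519 ≈ 46354 mm.
Ratio = 46354 / 2133.8 ≈ 21.7.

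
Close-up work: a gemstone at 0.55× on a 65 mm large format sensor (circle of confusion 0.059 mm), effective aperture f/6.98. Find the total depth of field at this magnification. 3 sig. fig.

At magnification m, DoF ≈ 2·N_eff·c/m² = 2 × 6.98 × 0.059 / 0.55² = 0.8236 / 0.3025 ≈ 2.72 mm.

2.72 mm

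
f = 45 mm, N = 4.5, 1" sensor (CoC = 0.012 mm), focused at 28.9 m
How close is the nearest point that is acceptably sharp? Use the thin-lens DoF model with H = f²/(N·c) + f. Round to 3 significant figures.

Hyperfocal distance H = f²/(N·c) + f = 45²/(4.5 × 0.012) + 45 = 2025/0.054 + 45 ≈ 37545.0 mm ≈ 37.55 m.
Near limit Dn = s·(H − f)/(H + s − 2f) = 28900 × (37545.0 − 45) / (37545.0 + 28900 − 2 × 45) = 28900 × 37500.0 / 66355.0 ≈ 16333 mm ≈ 16.3 m.

16.3 m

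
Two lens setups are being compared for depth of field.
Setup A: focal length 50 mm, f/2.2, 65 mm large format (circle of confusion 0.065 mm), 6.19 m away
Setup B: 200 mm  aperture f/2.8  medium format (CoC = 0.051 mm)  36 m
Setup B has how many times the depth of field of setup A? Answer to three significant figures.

Setup A: H = 50²/(2.2×0.065) + 50 ≈ 17532.5 mm; DoF = Df − Dn = 9540.8 − 4581.1 ≈ 4959.7 mm.
Setup B: H = 200²/(2.8×0.051) + 200 ≈ 280312.0 mm; DoF = Df − Dn = 41275.2 − 31920.4 ≈ 9354.8 mm.
Ratio = 9354.8 / 4959.7 ≈ 1.89.

1.89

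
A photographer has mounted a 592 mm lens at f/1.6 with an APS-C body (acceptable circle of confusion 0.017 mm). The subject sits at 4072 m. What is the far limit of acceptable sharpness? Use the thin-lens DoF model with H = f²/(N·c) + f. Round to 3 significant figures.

Hyperfocal distance H = f²/(N·c) + f = 592²/(1.6 × 0.017) + 592 = 350464/0.0272 + 592 ≈ 12885297.9 mm ≈ 12885 m.
Far limit Df = s·(H − f)/(H − s) = 4072000 × (12885297.9 − 592) / (12885297.9 − 4072000) = 4072000 × 12884705.9 / 8813297.9 ≈ 5953109 mm ≈ 5950 m.

5950 m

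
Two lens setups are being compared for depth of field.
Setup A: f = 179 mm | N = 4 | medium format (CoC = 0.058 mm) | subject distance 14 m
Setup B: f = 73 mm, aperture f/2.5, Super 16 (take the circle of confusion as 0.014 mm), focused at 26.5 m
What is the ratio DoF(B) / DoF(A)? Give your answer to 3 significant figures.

3.35

Setup A: H = 179²/(4×0.058) + 179 ≈ 138286.8 mm; DoF = Df − Dn = 15556.8 − 12726.4 ≈ 2830.4 mm.
Setup B: H = 73²/(2.5×0.014) + 73 ≈ 152330.1 mm; DoF = Df − Dn = 32065.6 − 22580.7 ≈ 9484.9 mm.
Ratio = 9484.9 / 2830.4 ≈ 3.35.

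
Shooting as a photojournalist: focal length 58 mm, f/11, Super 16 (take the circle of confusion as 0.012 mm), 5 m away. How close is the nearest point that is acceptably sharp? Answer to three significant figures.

Hyperfocal distance H = f²/(N·c) + f = 58²/(11 × 0.012) + 58 = 3364/0.132 + 58 ≈ 25542.8 mm ≈ 25.54 m.
Near limit Dn = s·(H − f)/(H + s − 2f) = 5000 × (25542.8 − 58) / (25542.8 + 5000 − 2 × 58) = 5000 × 25484.8 / 30426.8 ≈ 4187.9 mm ≈ 4.19 m.

4.19 m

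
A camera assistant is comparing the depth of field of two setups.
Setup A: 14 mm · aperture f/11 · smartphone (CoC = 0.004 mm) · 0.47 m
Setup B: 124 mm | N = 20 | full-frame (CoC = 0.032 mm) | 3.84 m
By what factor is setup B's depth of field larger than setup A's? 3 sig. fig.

12.5

Setup A: H = 14²/(11×0.004) + 14 ≈ 4468.5 mm; DoF = Df − Dn = 523.599 − 426.355 ≈ 97.244 mm.
Setup B: H = 124²/(20×0.032) + 124 ≈ 24149.0 mm; DoF = Df − Dn = 4542.6 − 3325.6 ≈ 1217.0 mm.
Ratio = 1217.0 / 97.244 ≈ 12.5.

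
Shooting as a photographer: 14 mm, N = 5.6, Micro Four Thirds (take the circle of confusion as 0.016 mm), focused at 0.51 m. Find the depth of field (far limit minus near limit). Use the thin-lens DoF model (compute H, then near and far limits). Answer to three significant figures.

244 mm

Hyperfocal distance H = f²/(N·c) + f = 14²/(5.6 × 0.016) + 14 = 196/0.0896 + 14 ≈ 2201.5 mm ≈ 2.201 m.
Near limit Dn = s·(H − f)/(H + s − 2f) = 510 × (2201.5 − 14) / (2201.5 + 510 − 2 × 14) = 510 × 2187.5 / 2683.5 ≈ 415.74 mm.
Far limit Df = s·(H − f)/(H − s) = 510 × (2201.5 − 14) / (2201.5 − 510) = 510 × 2187.5 / 1691.5 ≈ 659.55 mm.
Depth of field = Df − Dn = 659.55 − 415.74 ≈ 243.81 mm.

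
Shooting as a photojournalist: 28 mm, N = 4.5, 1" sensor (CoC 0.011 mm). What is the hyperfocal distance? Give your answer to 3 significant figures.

15.9 m

Hyperfocal distance H = f²/(N·c) + f = 28²/(4.5 × 0.011) + 28 = 784/0.0495 + 28 ≈ 15866.4 mm ≈ 15.9 m.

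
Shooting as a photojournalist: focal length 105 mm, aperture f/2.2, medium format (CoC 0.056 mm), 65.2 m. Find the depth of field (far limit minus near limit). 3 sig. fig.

Hyperfocal distance H = f²/(N·c) + f = 105²/(2.2 × 0.056) + 105 = 11025/0.1232 + 105 ≈ 89593.6 mm ≈ 89.59 m.
Near limit Dn = s·(H − f)/(H + s − 2f) = 65200 × (89593.6 − 105) / (89593.6 + 65200 − 2 × 105) = 65200 × 89488.6 / 154583.6 ≈ 37744 mm.
Far limit Df = s·(H − f)/(H − s) = 65200 × (89593.6 − 105) / (89593.6 − 65200) = 65200 × 89488.6 / 24393.6 ≈ 239188 mm.
Depth of field = Df − Dn = 239188 − 37744 ≈ 201444 mm ≈ 201 m.

201 m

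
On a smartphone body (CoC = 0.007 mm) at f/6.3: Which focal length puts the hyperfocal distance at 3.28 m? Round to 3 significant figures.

From H = f²/(N·c) + f, with f ≪ H: f ≈ √(H·N·c) = √(3280 × 6.3 × 0.007) = √144.65 ≈ 12.03 mm.
The +f correction barely moves this — solving exactly, f² + N·c·f − N·c·H = 0 ⇒ f = (−N·c + √((N·c)² + 4·N·c·H))/2 = (−0.0441 + √578.59)/2 ≈ 12.005 mm, so f ≈ 12.0 mm.

12.0 mm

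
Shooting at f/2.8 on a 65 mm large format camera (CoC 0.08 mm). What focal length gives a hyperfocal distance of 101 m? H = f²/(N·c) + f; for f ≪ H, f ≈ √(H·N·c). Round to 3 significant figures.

150 mm

From H = f²/(N·c) + f, with f ≪ H: f ≈ √(H·N·c) = √(101000 × 2.8 × 0.08) = √22624 ≈ 150.4 mm.
The +f correction barely moves this — solving exactly, f² + N·c·f − N·c·H = 0 ⇒ f = (−N·c + √((N·c)² + 4·N·c·H))/2 = (−0.224 + √90496)/2 ≈ 150.30 mm, so f ≈ 150 mm.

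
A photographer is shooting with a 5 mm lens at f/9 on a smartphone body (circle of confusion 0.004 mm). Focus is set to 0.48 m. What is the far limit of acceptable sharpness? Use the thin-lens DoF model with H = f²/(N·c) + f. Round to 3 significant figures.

1.52 m

Hyperfocal distance H = f²/(N·c) + f = 5²/(9 × 0.004) + 5 = 25/0.036 + 5 ≈ 699.4 mm ≈ 0.699 m.
Far limit Df = s·(H − f)/(H − s) = 480 × (699.4 − 5) / (699.4 − 480) = 480 × 694.4 / 219.4 ≈ 1519.0 mm ≈ 1.52 m.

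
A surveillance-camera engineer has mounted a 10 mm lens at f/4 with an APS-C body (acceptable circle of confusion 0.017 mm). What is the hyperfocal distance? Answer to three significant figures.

Hyperfocal distance H = f²/(N·c) + f = 10²/(4 × 0.017) + 10 = 100/0.068 + 10 ≈ 1480.6 mm ≈ 1.48 m.

1.48 m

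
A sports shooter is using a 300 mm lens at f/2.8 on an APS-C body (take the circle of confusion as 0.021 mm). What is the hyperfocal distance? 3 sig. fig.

Hyperfocal distance H = f²/(N·c) + f = 300²/(2.8 × 0.021) + 300 = 90000/0.0588 + 300 ≈ 1530912.2 mm ≈ 1530 m.

1530 m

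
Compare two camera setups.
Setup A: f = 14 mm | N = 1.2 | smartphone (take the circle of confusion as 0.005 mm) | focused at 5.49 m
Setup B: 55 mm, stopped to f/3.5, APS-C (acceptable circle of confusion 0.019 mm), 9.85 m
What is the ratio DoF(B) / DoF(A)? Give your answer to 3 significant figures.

Setup A: H = 14²/(1.2×0.005) + 14 ≈ 32680.7 mm; DoF = Df − Dn = 6595.6 − 4701.8 ≈ 1893.8 mm.
Setup B: H = 55²/(3.5×0.019) + 55 ≈ 45543.7 mm; DoF = Df − Dn = 12553.0 − 8104.8 ≈ 4448.2 mm.
Ratio = 4448.2 / 1893.8 ≈ 2.35.

2.35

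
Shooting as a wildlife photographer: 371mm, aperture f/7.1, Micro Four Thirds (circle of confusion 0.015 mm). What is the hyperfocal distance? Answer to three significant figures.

1290 m

Hyperfocal distance H = f²/(N·c) + f = 371²/(7.1 × 0.015) + 371 = 137641/0.1065 + 371 ≈ 1292774.8 mm ≈ 1290 m.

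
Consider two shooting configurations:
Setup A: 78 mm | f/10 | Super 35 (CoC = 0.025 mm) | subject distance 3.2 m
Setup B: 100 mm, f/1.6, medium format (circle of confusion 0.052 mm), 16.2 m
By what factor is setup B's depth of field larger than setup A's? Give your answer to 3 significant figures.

5.29

Setup A: H = 78²/(10×0.025) + 78 ≈ 24414.0 mm; DoF = Df − Dn = 3670.93 − 2836.16 ≈ 834.77 mm.
Setup B: H = 100²/(1.6×0.052) + 100 ≈ 120292.3 mm; DoF = Df − Dn = 18705.7 − 14286.3 ≈ 4419.4 mm.
Ratio = 4419.4 / 834.77 ≈ 5.29.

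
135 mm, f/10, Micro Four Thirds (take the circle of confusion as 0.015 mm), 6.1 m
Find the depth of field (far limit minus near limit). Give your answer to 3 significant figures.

0.600 m

Hyperfocal distance H = f²/(N·c) + f = 135²/(10 × 0.015) + 135 = 18225/0.15 + 135 ≈ 121635.0 mm ≈ 121.6 m.
Near limit Dn = s·(H − f)/(H + s − 2f) = 6100 × (121635.0 − 135) / (121635.0 + 6100 − 2 × 135) = 6100 × 121500.0 / 127465.0 ≈ 5814.54 mm.
Far limit Df = s·(H − f)/(H − s) = 6100 × (121635.0 − 135) / (121635.0 − 6100) = 6100 × 121500.0 / 115535.0 ≈ 6414.94 mm.
Depth of field = Df − Dn = 6414.94 − 5814.54 ≈ 600.40 mm ≈ 0.600 m.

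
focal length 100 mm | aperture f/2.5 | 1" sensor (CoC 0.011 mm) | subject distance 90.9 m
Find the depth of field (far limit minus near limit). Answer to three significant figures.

Hyperfocal distance H = f²/(N·c) + f = 100²/(2.5 × 0.011) + 100 = 10000/0.0275 + 100 ≈ 363736.4 mm ≈ 363.7 m.
Near limit Dn = s·(H − f)/(H + s − 2f) = 90900 × (363736.4 − 100) / (363736.4 + 90900 − 2 × 100) = 90900 × 363636.4 / 454436.4 ≈ 72737 mm.
Far limit Df = s·(H − f)/(H − s) = 90900 × (363736.4 − 100) / (363736.4 − 90900) = 90900 × 363636.4 / 272836.4 ≈ 121152 mm.
Depth of field = Df − Dn = 121152 − 72737 ≈ 48415 mm ≈ 48.4 m.

48.4 m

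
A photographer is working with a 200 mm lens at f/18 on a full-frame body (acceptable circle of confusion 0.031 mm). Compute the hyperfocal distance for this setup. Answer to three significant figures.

Hyperfocal distance H = f²/(N·c) + f = 200²/(18 × 0.031) + 200 = 40000/0.558 + 200 ≈ 71884.6 mm ≈ 71.9 m.

71.9 m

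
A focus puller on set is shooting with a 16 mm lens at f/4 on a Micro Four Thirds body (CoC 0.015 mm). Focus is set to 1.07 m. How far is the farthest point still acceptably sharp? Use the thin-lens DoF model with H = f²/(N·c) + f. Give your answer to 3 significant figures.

1.42 m

Hyperfocal distance H = f²/(N·c) + f = 16²/(4 × 0.015) + 16 = 256/0.06 + 16 ≈ 4282.7 mm ≈ 4.283 m.
Far limit Df = s·(H − f)/(H − s) = 1070 × (4282.7 − 16) / (4282.7 − 1070) = 1070 × 4266.7 / 3212.7 ≈ 1421.0 mm ≈ 1.42 m.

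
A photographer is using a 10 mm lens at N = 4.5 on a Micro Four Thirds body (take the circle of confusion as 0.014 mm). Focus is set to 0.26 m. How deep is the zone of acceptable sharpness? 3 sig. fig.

Hyperfocal distance H = f²/(N·c) + f = 10²/(4.5 × 0.014) + 10 = 100/0.063 + 10 ≈ 1597.3 mm ≈ 1.597 m.
Near limit Dn = s·(H − f)/(H + s − 2f) = 260 × (1597.3 − 10) / (1597.3 + 260 − 2 × 10) = 260 × 1587.3 / 1837.3 ≈ 224.622 mm.
Far limit Df = s·(H − f)/(H − s) = 260 × (1597.3 − 10) / (1597.3 − 260) = 260 × 1587.3 / 1337.3 ≈ 308.605 mm.
Depth of field = Df − Dn = 308.605 − 224.622 ≈ 83.983 mm.

84.0 mm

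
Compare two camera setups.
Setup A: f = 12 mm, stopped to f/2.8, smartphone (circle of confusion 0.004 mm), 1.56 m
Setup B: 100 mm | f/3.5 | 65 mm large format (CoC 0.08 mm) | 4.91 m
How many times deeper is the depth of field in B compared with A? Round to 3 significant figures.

3.53

Setup A: H = 12²/(2.8×0.004) + 12 ≈ 12869.1 mm; DoF = Df − Dn = 1773.53 − 1392.36 ≈ 381.17 mm.
Setup B: H = 100²/(3.5×0.08) + 100 ≈ 35814.3 mm; DoF = Df − Dn = 5674.2 − 4327.2 ≈ 1347.0 mm.
Ratio = 1347.0 / 381.17 ≈ 3.53.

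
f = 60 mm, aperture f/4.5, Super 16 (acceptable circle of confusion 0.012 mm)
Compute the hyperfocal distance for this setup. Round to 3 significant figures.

Hyperfocal distance H = f²/(N·c) + f = 60²/(4.5 × 0.012) + 60 = 3600/0.054 + 60 ≈ 66726.7 mm ≈ 66.7 m.

66.7 m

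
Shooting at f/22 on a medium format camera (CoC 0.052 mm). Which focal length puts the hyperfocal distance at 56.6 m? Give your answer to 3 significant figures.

254 mm

From H = f²/(N·c) + f, with f ≪ H: f ≈ √(H·N·c) = √(56600 × 22 × 0.052) = √64750 ≈ 254.5 mm.
Exact: f² + N·c·f − N·c·H = 0 ⇒ f = (−N·c + √((N·c)² + 4·N·c·H))/2 = (−1.144 + √259003)/2 ≈ 253.89 mm ≈ 254 mm.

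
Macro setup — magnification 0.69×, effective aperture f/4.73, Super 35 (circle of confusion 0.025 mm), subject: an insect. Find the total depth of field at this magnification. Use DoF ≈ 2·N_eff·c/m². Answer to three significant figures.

0.497 mm

At magnification m, DoF ≈ 2·N_eff·c/m² = 2 × 4.73 × 0.025 / 0.69² = 0.2365 / 0.4761 ≈ 0.497 mm.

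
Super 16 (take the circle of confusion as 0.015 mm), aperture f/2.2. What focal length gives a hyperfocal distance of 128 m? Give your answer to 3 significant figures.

65.0 mm

From H = f²/(N·c) + f, with f ≪ H: f ≈ √(H·N·c) = √(128000 × 2.2 × 0.015) = √4224.0 ≈ 64.99 mm.
The +f correction barely moves this — solving exactly, f² + N·c·f − N·c·H = 0 ⇒ f = (−N·c + √((N·c)² + 4·N·c·H))/2 = (−0.033 + √16896)/2 ≈ 64.976 mm, so f ≈ 65.0 mm.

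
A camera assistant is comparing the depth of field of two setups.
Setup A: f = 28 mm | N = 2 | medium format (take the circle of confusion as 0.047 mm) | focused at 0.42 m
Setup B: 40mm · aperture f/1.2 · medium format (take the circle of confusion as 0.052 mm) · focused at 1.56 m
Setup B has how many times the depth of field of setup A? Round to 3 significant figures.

4.69

Setup A: H = 28²/(2×0.047) + 28 ≈ 8368.4 mm; DoF = Df − Dn = 440.714 − 401.146 ≈ 39.568 mm.
Setup B: H = 40²/(1.2×0.052) + 40 ≈ 25681.0 mm; DoF = Df − Dn = 1658.30 − 1472.70 ≈ 185.60 mm.
Ratio = 185.60 / 39.568 ≈ 4.69.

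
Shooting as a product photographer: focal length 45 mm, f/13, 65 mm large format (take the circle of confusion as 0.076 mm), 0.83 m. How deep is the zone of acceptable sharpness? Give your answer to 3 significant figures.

Hyperfocal distance H = f²/(N·c) + f = 45²/(13 × 0.076) + 45 = 2025/0.988 + 45 ≈ 2094.6 mm ≈ 2.095 m.
Near limit Dn = s·(H − f)/(H + s − 2f) = 830 × (2094.6 − 45) / (2094.6 + 830 − 2 × 45) = 830 × 2049.6 / 2834.6 ≈ 600.14 mm.
Far limit Df = s·(H − f)/(H − s) = 830 × (2094.6 − 45) / (2094.6 − 830) = 830 × 2049.6 / 1264.6 ≈ 1345.22 mm.
Depth of field = Df − Dn = 1345.22 − 600.14 ≈ 745.08 mm ≈ 0.745 m.

0.745 m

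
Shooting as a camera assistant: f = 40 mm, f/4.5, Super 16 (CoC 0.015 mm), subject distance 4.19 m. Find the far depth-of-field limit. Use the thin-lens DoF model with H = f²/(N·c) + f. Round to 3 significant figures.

5.08 m

Hyperfocal distance H = f²/(N·c) + f = 40²/(4.5 × 0.015) + 40 = 1600/0.0675 + 40 ≈ 23743.7 mm ≈ 23.74 m.
Far limit Df = s·(H − f)/(H − s) = 4190 × (23743.7 − 40) / (23743.7 − 4190) = 4190 × 23703.7 / 19553.7 ≈ 5079.3 mm ≈ 5.08 m.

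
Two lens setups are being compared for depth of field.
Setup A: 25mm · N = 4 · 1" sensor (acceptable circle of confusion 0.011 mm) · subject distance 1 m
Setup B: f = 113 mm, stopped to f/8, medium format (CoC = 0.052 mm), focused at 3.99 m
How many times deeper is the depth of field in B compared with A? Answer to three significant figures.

Setup A: H = 25²/(4×0.011) + 25 ≈ 14229.5 mm; DoF = Df − Dn = 1073.70 − 935.77 ≈ 137.93 mm.
Setup B: H = 113²/(8×0.052) + 113 ≈ 30807.7 mm; DoF = Df − Dn = 4566.8 − 3542.5 ≈ 1024.3 mm.
Ratio = 1024.3 / 137.93 ≈ 7.43.

7.43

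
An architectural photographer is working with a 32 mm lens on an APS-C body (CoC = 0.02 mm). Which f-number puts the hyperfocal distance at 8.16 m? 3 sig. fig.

f/6.30

Rearrange H = f²/(N·c) + f for N: N = f² / ((H − f)·c).
N = 32² / ((8160 − 32) × 0.02) = 1024 / 162.6 ≈ 6.30.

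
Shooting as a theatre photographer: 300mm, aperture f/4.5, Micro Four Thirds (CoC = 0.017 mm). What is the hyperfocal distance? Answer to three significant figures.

Hyperfocal distance H = f²/(N·c) + f = 300²/(4.5 × 0.017) + 300 = 90000/0.0765 + 300 ≈ 1176770.6 mm ≈ 1180 m.

1180 m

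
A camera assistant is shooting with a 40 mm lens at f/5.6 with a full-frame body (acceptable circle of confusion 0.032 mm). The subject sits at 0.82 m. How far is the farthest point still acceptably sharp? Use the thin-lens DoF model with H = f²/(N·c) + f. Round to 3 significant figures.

Hyperfocal distance H = f²/(N·c) + f = 40²/(5.6 × 0.032) + 40 = 1600/0.1792 + 40 ≈ 8968.6 mm ≈ 8.969 m.
Far limit Df = s·(H − f)/(H − s) = 820 × (8968.6 − 40) / (8968.6 − 820) = 820 × 8928.6 / 8148.6 ≈ 898.49 mm ≈ 0.898 m.

0.898 m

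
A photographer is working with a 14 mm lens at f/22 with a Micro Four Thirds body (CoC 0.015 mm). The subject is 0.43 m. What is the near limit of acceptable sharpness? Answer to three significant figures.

Hyperfocal distance H = f²/(N·c) + f = 14²/(22 × 0.015) + 14 = 196/0.33 + 14 ≈ 607.9 mm ≈ 0.608 m.
Near limit Dn = s·(H − f)/(H + s − 2f) = 430 × (607.9 − 14) / (607.9 + 430 − 2 × 14) = 430 × 593.9 / 1009.9 ≈ 252.88 mm.

253 mm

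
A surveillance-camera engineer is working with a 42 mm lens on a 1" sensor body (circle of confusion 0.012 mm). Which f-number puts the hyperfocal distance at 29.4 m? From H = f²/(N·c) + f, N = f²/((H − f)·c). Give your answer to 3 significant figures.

Rearrange H = f²/(N·c) + f for N: N = f² / ((H − f)·c).
N = 42² / ((29400 − 42) × 0.012) = 1764 / 352.3 ≈ 5.01.

f/5.01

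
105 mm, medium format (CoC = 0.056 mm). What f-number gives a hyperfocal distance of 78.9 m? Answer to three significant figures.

Rearrange H = f²/(N·c) + f for N: N = f² / ((H − f)·c).
N = 105² / ((78900 − 105) × 0.056) = 11025 / 4413 ≈ 2.50.

f/2.50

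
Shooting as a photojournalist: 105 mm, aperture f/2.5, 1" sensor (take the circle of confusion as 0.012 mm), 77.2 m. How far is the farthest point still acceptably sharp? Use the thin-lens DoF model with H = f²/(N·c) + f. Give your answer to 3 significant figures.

97.7 m

Hyperfocal distance H = f²/(N·c) + f = 105²/(2.5 × 0.012) + 105 = 11025/0.03 + 105 ≈ 367605.0 mm ≈ 367.6 m.
Far limit Df = s·(H − f)/(H − s) = 77200 × (367605.0 − 105) / (367605.0 − 77200) = 77200 × 367500.0 / 290405.0 ≈ 97695 mm ≈ 97.7 m.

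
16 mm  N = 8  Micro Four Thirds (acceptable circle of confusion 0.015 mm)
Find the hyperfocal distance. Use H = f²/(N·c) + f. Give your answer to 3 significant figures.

2.15 m

Hyperfocal distance H = f²/(N·c) + f = 16²/(8 × 0.015) + 16 = 256/0.12 + 16 ≈ 2149.3 mm ≈ 2.15 m.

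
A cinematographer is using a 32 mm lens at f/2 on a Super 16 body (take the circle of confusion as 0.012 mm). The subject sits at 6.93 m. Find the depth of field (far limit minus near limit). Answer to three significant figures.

2.30 m

Hyperfocal distance H = f²/(N·c) + f = 32²/(2 × 0.012) + 32 = 1024/0.024 + 32 ≈ 42698.7 mm ≈ 42.70 m.
Near limit Dn = s·(H − f)/(H + s − 2f) = 6930 × (42698.7 − 32) / (42698.7 + 6930 − 2 × 32) = 6930 × 42666.7 / 49564.7 ≈ 5965.5 mm.
Far limit Df = s·(H − f)/(H − s) = 6930 × (42698.7 − 32) / (42698.7 − 6930) = 6930 × 42666.7 / 35768.7 ≈ 8266.5 mm.
Depth of field = Df − Dn = 8266.5 − 5965.5 ≈ 2301.0 mm ≈ 2.30 m.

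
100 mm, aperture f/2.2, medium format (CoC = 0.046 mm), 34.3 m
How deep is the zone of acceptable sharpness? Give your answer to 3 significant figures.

27.0 m

Hyperfocal distance H = f²/(N·c) + f = 100²/(2.2 × 0.046) + 100 = 10000/0.1012 + 100 ≈ 98914.2 mm ≈ 98.91 m.
Near limit Dn = s·(H − f)/(H + s − 2f) = 34300 × (98914.2 − 100) / (98914.2 + 34300 − 2 × 100) = 34300 × 98814.2 / 133014.2 ≈ 25481 mm.
Far limit Df = s·(H − f)/(H − s) = 34300 × (98914.2 − 100) / (98914.2 − 34300) = 34300 × 98814.2 / 64614.2 ≈ 52455 mm.
Depth of field = Df − Dn = 52455 − 25481 ≈ 26974 mm ≈ 27.0 m.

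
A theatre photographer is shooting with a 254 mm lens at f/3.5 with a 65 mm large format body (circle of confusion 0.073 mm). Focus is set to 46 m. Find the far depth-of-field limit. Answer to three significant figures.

Hyperfocal distance H = f²/(N·c) + f = 254²/(3.5 × 0.073) + 254 = 64516/0.2555 + 254 ≈ 252762.8 mm ≈ 252.8 m.
Far limit Df = s·(H − f)/(H − s) = 46000 × (252762.8 − 254) / (252762.8 − 46000) = 46000 × 252508.8 / 206762.8 ≈ 56177 mm ≈ 56.2 m.

56.2 m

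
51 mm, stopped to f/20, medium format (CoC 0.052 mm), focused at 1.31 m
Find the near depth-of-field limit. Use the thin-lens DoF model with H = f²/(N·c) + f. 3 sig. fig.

Hyperfocal distance H = f²/(N·c) + f = 51²/(20 × 0.052) + 51 = 2601/1.04 + 51 ≈ 2552.0 mm ≈ 2.552 m.
Near limit Dn = s·(H − f)/(H + s − 2f) = 1310 × (2552.0 − 51) / (2552.0 + 1310 − 2 × 51) = 1310 × 2501.0 / 3760.0 ≈ 871.35 mm ≈ 0.871 m.

0.871 m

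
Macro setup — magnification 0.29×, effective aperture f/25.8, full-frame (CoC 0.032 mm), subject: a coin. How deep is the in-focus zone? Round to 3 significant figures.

19.6 mm

At magnification m, DoF ≈ 2·N_eff·c/m² = 2 × 25.8 × 0.032 / 0.29² = 1.651 / 0.0841 ≈ 19.6 mm.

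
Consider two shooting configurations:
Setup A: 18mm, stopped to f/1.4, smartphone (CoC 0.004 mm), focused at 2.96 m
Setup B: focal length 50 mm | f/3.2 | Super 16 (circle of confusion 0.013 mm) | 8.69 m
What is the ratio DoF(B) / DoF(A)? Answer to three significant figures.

8.45

Setup A: H = 18²/(1.4×0.004) + 18 ≈ 57875.1 mm; DoF = Df − Dn = 3118.58 − 2816.77 ≈ 301.81 mm.
Setup B: H = 50²/(3.2×0.013) + 50 ≈ 60146.2 mm; DoF = Df − Dn = 10149.1 − 7597.7 ≈ 2551.4 mm.
Ratio = 2551.4 / 301.81 ≈ 8.45.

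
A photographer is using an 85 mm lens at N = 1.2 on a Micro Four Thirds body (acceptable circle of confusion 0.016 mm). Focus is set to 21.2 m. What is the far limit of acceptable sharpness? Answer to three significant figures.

Hyperfocal distance H = f²/(N·c) + f = 85²/(1.2 × 0.016) + 85 = 7225/0.0192 + 85 ≈ 376387.1 mm ≈ 376.4 m.
Far limit Df = s·(H − f)/(H − s) = 21200 × (376387.1 − 85) / (376387.1 − 21200) = 21200 × 376302.1 / 355187.1 ≈ 22460 mm ≈ 22.5 m.

22.5 m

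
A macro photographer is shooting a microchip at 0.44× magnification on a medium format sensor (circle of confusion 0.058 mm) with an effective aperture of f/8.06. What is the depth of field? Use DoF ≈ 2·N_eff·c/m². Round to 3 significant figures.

At magnification m, DoF ≈ 2·N_eff·c/m² = 2 × 8.06 × 0.058 / 0.44² = 0.935 / 0.1936 ≈ 4.83 mm.

4.83 mm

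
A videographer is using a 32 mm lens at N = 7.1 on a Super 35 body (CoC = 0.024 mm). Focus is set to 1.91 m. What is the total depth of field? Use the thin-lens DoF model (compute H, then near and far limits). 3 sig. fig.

1.32 m

Hyperfocal distance H = f²/(N·c) + f = 32²/(7.1 × 0.024) + 32 = 1024/0.1704 + 32 ≈ 6041.4 mm ≈ 6.041 m.
Near limit Dn = s·(H − f)/(H + s − 2f) = 1910 × (6041.4 − 32) / (6041.4 + 1910 − 2 × 32) = 1910 × 6009.4 / 7887.4 ≈ 1455.2 mm.
Far limit Df = s·(H − f)/(H − s) = 1910 × (6041.4 − 32) / (6041.4 − 1910) = 1910 × 6009.4 / 4131.4 ≈ 2778.2 mm.
Depth of field = Df − Dn = 2778.2 − 1455.2 ≈ 1323.0 mm ≈ 1.32 m.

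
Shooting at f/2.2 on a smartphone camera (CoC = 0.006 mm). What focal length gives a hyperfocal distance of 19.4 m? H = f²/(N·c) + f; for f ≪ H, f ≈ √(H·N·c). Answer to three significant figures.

16.0 mm

From H = f²/(N·c) + f, with f ≪ H: f ≈ √(H·N·c) = √(19400 × 2.2 × 0.006) = √256.08 ≈ 16.00 mm.
The +f correction barely moves this — solving exactly, f² + N·c·f − N·c·H = 0 ⇒ f = (−N·c + √((N·c)² + 4·N·c·H))/2 = (−0.0132 + √1024.3)/2 ≈ 15.996 mm, so f ≈ 16.0 mm.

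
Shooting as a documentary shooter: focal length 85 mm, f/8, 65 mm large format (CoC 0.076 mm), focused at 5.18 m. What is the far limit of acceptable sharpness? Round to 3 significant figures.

9.07 m

Hyperfocal distance H = f²/(N·c) + f = 85²/(8 × 0.076) + 85 = 7225/0.608 + 85 ≈ 11968.2 mm ≈ 11.97 m.
Far limit Df = s·(H − f)/(H − s) = 5180 × (11968.2 − 85) / (11968.2 − 5180) = 5180 × 11883.2 / 6788.2 ≈ 9067.9 mm ≈ 9.07 m.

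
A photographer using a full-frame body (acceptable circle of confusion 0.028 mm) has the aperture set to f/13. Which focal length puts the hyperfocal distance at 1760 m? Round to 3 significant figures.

800 mm

From H = f²/(N·c) + f, with f ≪ H: f ≈ √(H·N·c) = √(1760000 × 13 × 0.028) = √640640 ≈ 800.4 mm.
The +f correction barely moves this — solving exactly, f² + N·c·f − N·c·H = 0 ⇒ f = (−N·c + √((N·c)² + 4·N·c·H))/2 = (−0.364 + √2562560)/2 ≈ 800.22 mm, so f ≈ 800 mm.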